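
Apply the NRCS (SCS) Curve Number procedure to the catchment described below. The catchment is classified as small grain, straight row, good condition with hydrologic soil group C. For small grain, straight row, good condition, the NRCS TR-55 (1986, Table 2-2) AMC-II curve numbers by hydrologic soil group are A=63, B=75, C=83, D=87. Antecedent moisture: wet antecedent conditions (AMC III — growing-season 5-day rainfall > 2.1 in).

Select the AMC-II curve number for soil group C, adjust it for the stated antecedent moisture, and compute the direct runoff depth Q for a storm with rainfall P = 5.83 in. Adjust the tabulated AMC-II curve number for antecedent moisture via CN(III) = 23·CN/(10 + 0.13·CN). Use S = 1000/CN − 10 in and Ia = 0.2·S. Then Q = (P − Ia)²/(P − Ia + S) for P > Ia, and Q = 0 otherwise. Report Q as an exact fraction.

Q = 1164126628809/238423982300 in ≈ 4.883 in

NRCS table: small grain, straight row, good condition, soil group C → CN(II) = 83
CN(III) from CN(II)=83: (23·83)/(10 + 0.13·83) = 190900/2079 ≈ 91.823
Max retention: S = 1000/(190900/2079) − 10 = 1700/1909 in (≈ 0.891 in)
Ia = 0.2·(1700/1909) = 340/1909 in ≈ 0.178 in
Since P=5.830 > Ia=0.178: effective rainfall P−Ia = 1078947/190900 in
Q: (1078947/190900)² ÷ (1248947/190900) = 1164126628809/238423982300 in (≈ 4.883 in)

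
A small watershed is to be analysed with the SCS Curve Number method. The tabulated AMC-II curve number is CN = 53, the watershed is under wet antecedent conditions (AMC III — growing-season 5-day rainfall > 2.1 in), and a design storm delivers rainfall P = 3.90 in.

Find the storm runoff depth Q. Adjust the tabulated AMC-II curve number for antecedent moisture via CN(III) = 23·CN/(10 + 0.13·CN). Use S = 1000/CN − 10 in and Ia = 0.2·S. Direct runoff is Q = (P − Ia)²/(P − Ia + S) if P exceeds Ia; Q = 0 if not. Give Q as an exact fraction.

Q = 1454735881/1037868790 in ≈ 1.402 in

CN(III) from CN(II)=53: (23·53)/(10 + 0.13·53) = 121900/1689 ≈ 72.173
S = 1000/(121900/1689) − 10 = 4700/1219 in ≈ 3.856 in
Ia = 0.2S: 0.2·3.856 = 0.771 in (exactly 940/1219)
Excess rainfall: 3.900 − 0.771 = 3.129 in; P > Ia so Q > 0
Runoff Q = (P−Ia)²/(P−Ia+S) = (3.129)²/(3.129+3.856) = 1454735881/1037868790 ≈ 1.402 in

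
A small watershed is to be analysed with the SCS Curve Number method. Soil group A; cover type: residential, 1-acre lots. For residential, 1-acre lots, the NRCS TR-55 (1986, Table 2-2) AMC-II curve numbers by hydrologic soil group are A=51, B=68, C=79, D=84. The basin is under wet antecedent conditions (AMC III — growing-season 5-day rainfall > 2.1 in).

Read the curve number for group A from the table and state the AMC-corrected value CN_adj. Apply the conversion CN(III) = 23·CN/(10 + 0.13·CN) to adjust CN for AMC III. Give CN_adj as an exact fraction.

NRCS table: residential, 1-acre lots, soil group A → CN(II) = 51
Adjust CN=51 to AMC III: 23·51/(10 + 0.13·51) → 1173 ÷ (1663/100) = 117300/1663 ≈ 70.535

CN_adj = 117300/1663 ≈ 70.535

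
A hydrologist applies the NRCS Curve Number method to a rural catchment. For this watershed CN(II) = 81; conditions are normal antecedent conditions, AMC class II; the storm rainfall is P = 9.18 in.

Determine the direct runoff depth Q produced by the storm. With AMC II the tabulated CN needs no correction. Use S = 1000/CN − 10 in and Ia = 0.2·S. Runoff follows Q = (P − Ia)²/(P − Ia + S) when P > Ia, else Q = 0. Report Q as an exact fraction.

AMC II — tabulated CN = 81 applies directly.
Retention S: 1000/CN − 10 with CN=81.000 → S = 190/81 ≈ 2.346 in
Ia = 0.2S: 0.2·2.346 = 0.469 in (exactly 38/81)
Since P=9.180 > Ia=0.469: effective rainfall P−Ia = 35279/4050 in
Runoff Q = (P−Ia)²/(P−Ia+S) = (8.711)²/(8.711+2.346) = 1244607841/181354950 ≈ 6.863 in

Q = 1244607841/181354950 in ≈ 6.863 in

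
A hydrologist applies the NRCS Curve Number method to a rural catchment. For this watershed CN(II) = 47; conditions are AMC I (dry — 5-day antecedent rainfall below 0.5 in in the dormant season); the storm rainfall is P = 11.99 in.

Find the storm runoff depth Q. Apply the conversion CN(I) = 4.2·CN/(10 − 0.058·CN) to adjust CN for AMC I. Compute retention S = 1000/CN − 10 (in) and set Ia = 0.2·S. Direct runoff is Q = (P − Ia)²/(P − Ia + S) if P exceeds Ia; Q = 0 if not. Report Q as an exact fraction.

Adjust CN=47 to AMC I: 4.2·47/(10 − 0.058·47) → (987/5) ÷ (3637/500) = 98700/3637 ≈ 27.138
S = 1000/(98700/3637) − 10 = 26500/987 in ≈ 26.849 in
Ia = 0.2S: 0.2·26.849 = 5.370 in (exactly 5300/987)
Since P=11.990 > Ia=5.370: effective rainfall P−Ia = 653413/98700 in
Q = (653413/98700)²/((653413/98700) + 26500/987) = (426948548569/9741690000)/(3303413/98700) = 426948548569/326046863100 in ≈ 1.309 in

Q = 426948548569/326046863100 in ≈ 1.309 in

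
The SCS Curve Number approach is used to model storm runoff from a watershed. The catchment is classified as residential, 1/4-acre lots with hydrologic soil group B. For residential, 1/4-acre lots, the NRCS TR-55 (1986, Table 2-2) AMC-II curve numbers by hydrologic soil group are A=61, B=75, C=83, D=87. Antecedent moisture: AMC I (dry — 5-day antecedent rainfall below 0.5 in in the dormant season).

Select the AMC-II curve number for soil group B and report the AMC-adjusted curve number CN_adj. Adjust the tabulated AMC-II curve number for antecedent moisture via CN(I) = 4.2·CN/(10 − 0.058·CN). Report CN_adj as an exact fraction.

NRCS table: residential, 1/4-acre lots, soil group B → CN(II) = 75
Adjust CN=75 to AMC I: 4.2·75/(10 − 0.058·75) → 315 ÷ (113/20) = 6300/113 ≈ 55.752

CN_adj = 6300/113 ≈ 55.752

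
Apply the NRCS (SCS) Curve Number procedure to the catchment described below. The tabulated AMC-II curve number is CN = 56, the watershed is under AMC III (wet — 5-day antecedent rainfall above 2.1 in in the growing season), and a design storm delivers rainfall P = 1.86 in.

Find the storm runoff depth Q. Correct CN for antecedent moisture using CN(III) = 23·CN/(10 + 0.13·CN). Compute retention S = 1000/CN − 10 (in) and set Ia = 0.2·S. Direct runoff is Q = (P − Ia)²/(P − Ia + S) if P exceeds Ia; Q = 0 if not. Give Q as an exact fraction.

Q = 89737729/297632650 in ≈ 0.302 in

CN(III) from CN(II)=56: (23·56)/(10 + 0.13·56) = 4025/54 ≈ 74.537
S = 1000/(4025/54) − 10 = 550/161 in ≈ 3.416 in
Ia = 0.2S: 0.2·3.416 = 0.683 in (exactly 110/161)
Excess rainfall: 1.860 − 0.683 = 1.177 in; P > Ia so Q > 0
Q: (9473/8050)² ÷ (36973/8050) = 89737729/297632650 in (≈ 0.302 in)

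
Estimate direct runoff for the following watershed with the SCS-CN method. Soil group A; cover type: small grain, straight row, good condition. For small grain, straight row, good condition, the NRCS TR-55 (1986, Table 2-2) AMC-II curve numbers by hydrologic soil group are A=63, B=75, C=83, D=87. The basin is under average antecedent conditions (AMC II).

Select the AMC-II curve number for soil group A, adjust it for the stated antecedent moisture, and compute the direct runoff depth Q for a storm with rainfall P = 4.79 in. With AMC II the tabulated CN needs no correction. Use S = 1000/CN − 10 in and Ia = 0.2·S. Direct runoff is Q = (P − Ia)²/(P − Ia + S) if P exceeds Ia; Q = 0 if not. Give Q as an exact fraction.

Q = 518791729/376595100 in ≈ 1.378 in

NRCS table: small grain, straight row, good condition, soil group A → CN(II) = 63
Average conditions: CN = 63 (no AMC adjustment).
Max retention: S = 1000/63 − 10 = 370/63 in (≈ 5.873 in)
Initial abstraction Ia = S/5 = (370/63)/5 = 74/63 ≈ 1.175 in
Since P=4.790 > Ia=1.175: effective rainfall P−Ia = 22777/6300 in
Runoff Q = (P−Ia)²/(P−Ia+S) = (3.615)²/(3.615+5.873) = 518791729/376595100 ≈ 1.378 in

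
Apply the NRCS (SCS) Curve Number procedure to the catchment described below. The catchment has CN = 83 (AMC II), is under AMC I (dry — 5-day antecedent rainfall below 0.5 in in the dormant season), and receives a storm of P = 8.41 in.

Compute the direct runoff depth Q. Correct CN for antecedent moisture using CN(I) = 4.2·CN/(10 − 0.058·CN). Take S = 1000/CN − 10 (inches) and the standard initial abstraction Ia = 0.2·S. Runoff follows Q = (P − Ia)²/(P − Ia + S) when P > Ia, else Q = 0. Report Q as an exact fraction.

Adjust CN=83 to AMC I: 4.2·83/(10 − 0.058·83) → (1743/5) ÷ (2593/500) = 174300/2593 ≈ 67.219
S = 1000/(174300/2593) − 10 = 8500/1743 in ≈ 4.877 in
Initial abstraction Ia = S/5 = (8500/1743)/5 = 1700/1743 ≈ 0.975 in
P − Ia = 8.410 − 0.975 = 1295863/174300 ≈ 7.435 in (> 0, runoff occurs)
Runoff Q = (P−Ia)²/(P−Ia+S) = (7.435)²/(7.435+4.877) = 1679260914769/374023920900 ≈ 4.490 in

Q = 1679260914769/374023920900 in ≈ 4.490 in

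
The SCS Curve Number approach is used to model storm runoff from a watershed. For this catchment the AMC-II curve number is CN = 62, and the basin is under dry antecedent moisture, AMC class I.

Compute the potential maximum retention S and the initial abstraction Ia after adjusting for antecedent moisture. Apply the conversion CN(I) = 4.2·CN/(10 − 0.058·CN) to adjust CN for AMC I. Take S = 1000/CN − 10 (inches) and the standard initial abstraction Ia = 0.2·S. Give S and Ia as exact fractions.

Dry (AMC I): CN(I) = 4.2·62/(10 − 0.058·62) = (1302/5)/(1601/250) = 65100/1601 ≈ 40.662
Retention S: 1000/CN − 10 with CN=40.662 → S = 9500/651 ≈ 14.593 in
Initial abstraction Ia = S/5 = (9500/651)/5 = 1900/651 ≈ 2.919 in

S = 9500/651 in ≈ 14.593 in; Ia = 1900/651 in ≈ 2.919 in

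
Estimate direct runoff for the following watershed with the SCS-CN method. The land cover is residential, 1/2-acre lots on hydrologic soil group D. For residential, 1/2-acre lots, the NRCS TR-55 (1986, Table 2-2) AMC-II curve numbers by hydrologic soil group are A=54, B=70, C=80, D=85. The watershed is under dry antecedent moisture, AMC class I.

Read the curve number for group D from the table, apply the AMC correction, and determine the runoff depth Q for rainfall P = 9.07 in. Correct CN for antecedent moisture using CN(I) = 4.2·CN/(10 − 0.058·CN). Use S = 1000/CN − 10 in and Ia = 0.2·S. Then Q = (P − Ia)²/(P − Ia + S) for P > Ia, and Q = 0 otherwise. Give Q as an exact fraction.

Q = 9590872489/1760402700 in ≈ 5.448 in

NRCS table: residential, 1/2-acre lots, soil group D → CN(II) = 85
Adjust CN=85 to AMC I: 4.2·85/(10 − 0.058·85) → 357 ÷ (507/100) = 11900/169 ≈ 70.414
S = 1000/(11900/169) − 10 = 500/119 in ≈ 4.202 in
Ia = 0.2S: 0.2·4.202 = 0.840 in (exactly 100/119)
P − Ia = 9.070 − 0.840 = 97933/11900 ≈ 8.230 in (> 0, runoff occurs)
Q: (97933/11900)² ÷ (147933/11900) = 9590872489/1760402700 in (≈ 5.448 in)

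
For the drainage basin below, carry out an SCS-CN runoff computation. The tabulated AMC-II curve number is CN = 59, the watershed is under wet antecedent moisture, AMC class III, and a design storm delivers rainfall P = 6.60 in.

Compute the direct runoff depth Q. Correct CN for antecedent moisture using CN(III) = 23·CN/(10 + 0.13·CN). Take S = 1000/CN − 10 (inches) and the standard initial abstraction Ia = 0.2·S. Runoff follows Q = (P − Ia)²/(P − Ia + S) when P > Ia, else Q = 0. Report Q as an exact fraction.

Wet (AMC III): CN(III) = 23·59/(10 + 0.13·59) = 1357/(1767/100) = 135700/1767 ≈ 76.797
S = 1000/(135700/1767) − 10 = 4100/1357 in ≈ 3.021 in
Ia = 0.2S: 0.2·3.021 = 0.604 in (exactly 820/1357)
P − Ia = 6.600 − 0.604 = 40681/6785 ≈ 5.996 in (> 0, runoff occurs)
Runoff Q = (P−Ia)²/(P−Ia+S) = (5.996)²/(5.996+3.021) = 1654943761/415113085 ≈ 3.987 in

Q = 1654943761/415113085 in ≈ 3.987 in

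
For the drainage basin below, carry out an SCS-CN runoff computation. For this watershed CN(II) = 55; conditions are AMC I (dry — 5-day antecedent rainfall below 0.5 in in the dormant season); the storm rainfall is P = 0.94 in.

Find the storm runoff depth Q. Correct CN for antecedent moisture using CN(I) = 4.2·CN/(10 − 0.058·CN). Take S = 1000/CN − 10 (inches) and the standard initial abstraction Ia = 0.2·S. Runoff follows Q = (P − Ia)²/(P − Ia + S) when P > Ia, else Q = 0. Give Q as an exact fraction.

Q = 0 in ≈ 0.000 in

Dry (AMC I): CN(I) = 4.2·55/(10 − 0.058·55) = 231/(681/100) = 7700/227 ≈ 33.921
Retention S: 1000/CN − 10 with CN=33.921 → S = 1500/77 ≈ 19.481 in
Ia = 0.2S: 0.2·19.481 = 3.896 in (exactly 300/77)
P = 0.940 ≤ Ia = 3.896 in: entire storm abstracted, Q = 0.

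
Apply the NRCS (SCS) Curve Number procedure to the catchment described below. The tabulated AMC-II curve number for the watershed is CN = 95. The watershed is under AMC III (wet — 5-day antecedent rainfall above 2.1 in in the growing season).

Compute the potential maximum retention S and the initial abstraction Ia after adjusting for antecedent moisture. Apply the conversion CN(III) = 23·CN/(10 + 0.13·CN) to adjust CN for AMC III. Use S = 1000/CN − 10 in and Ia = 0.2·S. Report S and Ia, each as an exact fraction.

Adjust CN=95 to AMC III: 23·95/(10 + 0.13·95) → 2185 ÷ (447/20) = 43700/447 ≈ 97.763
Retention S: 1000/CN − 10 with CN=97.763 → S = 100/437 ≈ 0.229 in
Ia = 0.2S: 0.2·0.229 = 0.046 in (exactly 20/437)

S = 100/437 in ≈ 0.229 in; Ia = 20/437 in ≈ 0.046 in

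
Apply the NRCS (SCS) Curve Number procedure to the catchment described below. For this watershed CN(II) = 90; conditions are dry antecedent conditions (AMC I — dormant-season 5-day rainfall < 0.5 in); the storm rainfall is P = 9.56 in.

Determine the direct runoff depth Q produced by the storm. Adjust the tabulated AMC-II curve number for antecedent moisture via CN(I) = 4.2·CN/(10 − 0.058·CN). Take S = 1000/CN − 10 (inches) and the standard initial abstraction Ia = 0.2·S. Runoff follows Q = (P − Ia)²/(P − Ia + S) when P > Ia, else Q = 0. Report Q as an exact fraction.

Dry (AMC I): CN(I) = 4.2·90/(10 − 0.058·90) = 378/(239/50) = 18900/239 ≈ 79.079
Max retention: S = 1000/(18900/239) − 10 = 500/189 in (≈ 2.646 in)
Initial abstraction Ia = S/5 = (500/189)/5 = 100/189 ≈ 0.529 in
Excess rainfall: 9.560 − 0.529 = 9.031 in; P > Ia so Q > 0
Q = (42671/4725)²/((42671/4725) + 500/189) = (1820814241/22325625)/(55171/4725) = 1820814241/260682975 in ≈ 6.985 in

Q = 1820814241/260682975 in ≈ 6.985 in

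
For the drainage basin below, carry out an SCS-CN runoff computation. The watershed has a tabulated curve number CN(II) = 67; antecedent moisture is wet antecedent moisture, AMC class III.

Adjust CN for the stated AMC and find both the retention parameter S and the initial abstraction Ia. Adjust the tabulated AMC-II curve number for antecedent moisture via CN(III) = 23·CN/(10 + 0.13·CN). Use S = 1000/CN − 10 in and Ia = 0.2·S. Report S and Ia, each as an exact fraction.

S = 3300/1541 in ≈ 2.141 in; Ia = 660/1541 in ≈ 0.428 in

CN(III) from CN(II)=67: (23·67)/(10 + 0.13·67) = 154100/1871 ≈ 82.362
Max retention: S = 1000/(154100/1871) − 10 = 3300/1541 in (≈ 2.141 in)
Ia = 0.2S: 0.2·2.141 = 0.428 in (exactly 660/1541)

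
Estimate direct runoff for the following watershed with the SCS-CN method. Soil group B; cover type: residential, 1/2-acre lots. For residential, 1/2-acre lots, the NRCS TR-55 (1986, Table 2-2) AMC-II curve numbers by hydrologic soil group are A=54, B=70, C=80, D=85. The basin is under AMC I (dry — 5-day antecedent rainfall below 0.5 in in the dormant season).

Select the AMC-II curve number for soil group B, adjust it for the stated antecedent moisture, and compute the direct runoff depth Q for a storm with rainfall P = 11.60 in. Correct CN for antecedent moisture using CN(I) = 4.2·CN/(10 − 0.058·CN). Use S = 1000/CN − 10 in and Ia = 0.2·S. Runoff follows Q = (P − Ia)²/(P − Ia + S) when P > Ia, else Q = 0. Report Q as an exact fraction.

Q = 2742482/593145 in ≈ 4.624 in

NRCS table: residential, 1/2-acre lots, soil group B → CN(II) = 70
CN(I) from CN(II)=70: (4.2·70)/(10 − 0.058·70) = 4900/99 ≈ 49.495
Retention S: 1000/CN − 10 with CN=49.495 → S = 500/49 ≈ 10.204 in
Ia = 0.2·(500/49) = 100/49 in ≈ 2.041 in
Excess rainfall: 11.600 − 2.041 = 9.559 in; P > Ia so Q > 0
Runoff Q = (P−Ia)²/(P−Ia+S) = (9.559)²/(9.559+10.204) = 2742482/593145 ≈ 4.624 in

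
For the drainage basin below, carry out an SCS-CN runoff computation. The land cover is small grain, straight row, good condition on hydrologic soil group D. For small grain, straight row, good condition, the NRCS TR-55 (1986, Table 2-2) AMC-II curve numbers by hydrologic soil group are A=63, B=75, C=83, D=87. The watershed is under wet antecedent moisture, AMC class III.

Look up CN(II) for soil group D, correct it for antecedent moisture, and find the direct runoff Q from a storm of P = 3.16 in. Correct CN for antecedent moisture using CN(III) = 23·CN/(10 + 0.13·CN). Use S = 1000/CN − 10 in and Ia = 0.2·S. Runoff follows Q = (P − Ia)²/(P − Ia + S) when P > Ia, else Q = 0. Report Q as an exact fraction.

Q = 22976193241/9208551975 in ≈ 2.495 in

NRCS table: small grain, straight row, good condition, soil group D → CN(II) = 87
Adjust CN=87 to AMC III: 23·87/(10 + 0.13·87) → 2001 ÷ (2131/100) = 200100/2131 ≈ 93.900
S = 1000/(200100/2131) − 10 = 1300/2001 in ≈ 0.650 in
Ia = 0.2·(1300/2001) = 260/2001 in ≈ 0.130 in
P − Ia = 3.160 − 0.130 = 151579/50025 ≈ 3.030 in (> 0, runoff occurs)
Q: (151579/50025)² ÷ (184079/50025) = 22976193241/9208551975 in (≈ 2.495 in)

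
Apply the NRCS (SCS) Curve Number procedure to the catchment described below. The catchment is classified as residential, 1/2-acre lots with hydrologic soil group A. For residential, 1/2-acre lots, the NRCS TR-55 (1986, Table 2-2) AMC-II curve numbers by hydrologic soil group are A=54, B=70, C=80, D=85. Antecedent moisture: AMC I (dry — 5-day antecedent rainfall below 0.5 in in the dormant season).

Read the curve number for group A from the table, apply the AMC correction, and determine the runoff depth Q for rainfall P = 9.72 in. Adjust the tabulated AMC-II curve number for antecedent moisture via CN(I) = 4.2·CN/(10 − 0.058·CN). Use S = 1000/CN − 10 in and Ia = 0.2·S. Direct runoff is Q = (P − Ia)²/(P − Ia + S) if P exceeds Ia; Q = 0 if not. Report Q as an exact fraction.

Q = 6445038961/5213295675 in ≈ 1.236 in

NRCS table: residential, 1/2-acre lots, soil group A → CN(II) = 54
Dry (AMC I): CN(I) = 4.2·54/(10 − 0.058·54) = (1134/5)/(1717/250) = 56700/1717 ≈ 33.023
S = 1000/(56700/1717) − 10 = 11500/567 in ≈ 20.282 in
Initial abstraction Ia = S/5 = (11500/567)/5 = 2300/567 ≈ 4.056 in
P − Ia = 9.720 − 4.056 = 80281/14175 ≈ 5.664 in (> 0, runoff occurs)
Q = (80281/14175)²/((80281/14175) + 11500/567) = (6445038961/200930625)/(367781/14175) = 6445038961/5213295675 in ≈ 1.236 in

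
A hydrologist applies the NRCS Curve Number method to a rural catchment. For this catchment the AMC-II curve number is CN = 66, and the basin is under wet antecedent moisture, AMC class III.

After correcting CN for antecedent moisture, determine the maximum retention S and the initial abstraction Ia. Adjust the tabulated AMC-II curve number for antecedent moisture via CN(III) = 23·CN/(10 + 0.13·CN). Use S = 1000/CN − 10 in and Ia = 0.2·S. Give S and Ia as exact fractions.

CN(III) from CN(II)=66: (23·66)/(10 + 0.13·66) = 75900/929 ≈ 81.701
Retention S: 1000/CN − 10 with CN=81.701 → S = 1700/759 ≈ 2.240 in
Initial abstraction Ia = S/5 = (1700/759)/5 = 340/759 ≈ 0.448 in

S = 1700/759 in ≈ 2.240 in; Ia = 340/759 in ≈ 0.448 in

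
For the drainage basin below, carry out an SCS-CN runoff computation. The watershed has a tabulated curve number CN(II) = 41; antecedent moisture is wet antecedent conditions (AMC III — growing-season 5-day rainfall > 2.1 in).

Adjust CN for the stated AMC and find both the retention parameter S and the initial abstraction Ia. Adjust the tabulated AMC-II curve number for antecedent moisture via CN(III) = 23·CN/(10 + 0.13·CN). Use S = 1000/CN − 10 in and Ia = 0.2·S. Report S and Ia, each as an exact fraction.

CN(III) from CN(II)=41: (23·41)/(10 + 0.13·41) = 94300/1533 ≈ 61.513
Max retention: S = 1000/(94300/1533) − 10 = 5900/943 in (≈ 6.257 in)
Initial abstraction Ia = S/5 = (5900/943)/5 = 1180/943 ≈ 1.251 in

S = 5900/943 in ≈ 6.257 in; Ia = 1180/943 in ≈ 1.251 in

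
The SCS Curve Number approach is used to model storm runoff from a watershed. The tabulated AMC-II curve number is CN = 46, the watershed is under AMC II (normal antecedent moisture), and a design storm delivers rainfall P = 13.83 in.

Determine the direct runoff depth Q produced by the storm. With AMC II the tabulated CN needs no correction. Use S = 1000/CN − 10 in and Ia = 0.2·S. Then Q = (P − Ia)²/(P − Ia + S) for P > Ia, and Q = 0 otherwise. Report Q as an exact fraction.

CN(II) = 46; AMC II needs no correction.
Max retention: S = 1000/46 − 10 = 270/23 in (≈ 11.739 in)
Ia = 0.2·(270/23) = 54/23 in ≈ 2.348 in
P − Ia = 13.830 − 2.348 = 26409/2300 ≈ 11.482 in (> 0, runoff occurs)
Q = (26409/2300)²/((26409/2300) + 270/23) = (697435281/5290000)/(53409/2300) = 232478427/40946900 in ≈ 5.678 in

Q = 232478427/40946900 in ≈ 5.678 in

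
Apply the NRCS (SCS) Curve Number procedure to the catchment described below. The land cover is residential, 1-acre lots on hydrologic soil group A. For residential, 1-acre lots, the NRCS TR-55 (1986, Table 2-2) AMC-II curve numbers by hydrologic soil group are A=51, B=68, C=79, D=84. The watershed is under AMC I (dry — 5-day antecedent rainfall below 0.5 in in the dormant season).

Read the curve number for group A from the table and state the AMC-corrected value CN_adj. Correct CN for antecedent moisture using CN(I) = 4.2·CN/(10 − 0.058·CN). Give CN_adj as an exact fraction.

NRCS table: residential, 1-acre lots, soil group A → CN(II) = 51
Dry (AMC I): CN(I) = 4.2·51/(10 − 0.058·51) = (1071/5)/(3521/500) = 15300/503 ≈ 30.417

CN_adj = 15300/503 ≈ 30.417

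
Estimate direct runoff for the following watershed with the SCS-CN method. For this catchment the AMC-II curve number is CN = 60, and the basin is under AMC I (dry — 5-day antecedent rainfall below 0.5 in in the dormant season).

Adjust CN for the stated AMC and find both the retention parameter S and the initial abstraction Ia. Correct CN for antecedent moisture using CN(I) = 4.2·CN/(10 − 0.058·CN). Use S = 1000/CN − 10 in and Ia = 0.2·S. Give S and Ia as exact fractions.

CN(I) from CN(II)=60: (4.2·60)/(10 − 0.058·60) = 6300/163 ≈ 38.650
Retention S: 1000/CN − 10 with CN=38.650 → S = 1000/63 ≈ 15.873 in
Initial abstraction Ia = S/5 = (1000/63)/5 = 200/63 ≈ 3.175 in

S = 1000/63 in ≈ 15.873 in; Ia = 200/63 in ≈ 3.175 in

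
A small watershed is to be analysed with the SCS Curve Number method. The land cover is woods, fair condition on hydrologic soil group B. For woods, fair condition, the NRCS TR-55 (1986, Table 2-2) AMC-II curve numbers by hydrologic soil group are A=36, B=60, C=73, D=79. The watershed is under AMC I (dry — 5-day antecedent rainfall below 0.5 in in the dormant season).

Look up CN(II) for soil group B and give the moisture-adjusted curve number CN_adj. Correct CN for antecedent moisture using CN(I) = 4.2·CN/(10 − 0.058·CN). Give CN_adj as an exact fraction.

NRCS table: woods, fair condition, soil group B → CN(II) = 60
CN(I) from CN(II)=60: (4.2·60)/(10 − 0.058·60) = 6300/163 ≈ 38.650

CN_adj = 6300/163 ≈ 38.650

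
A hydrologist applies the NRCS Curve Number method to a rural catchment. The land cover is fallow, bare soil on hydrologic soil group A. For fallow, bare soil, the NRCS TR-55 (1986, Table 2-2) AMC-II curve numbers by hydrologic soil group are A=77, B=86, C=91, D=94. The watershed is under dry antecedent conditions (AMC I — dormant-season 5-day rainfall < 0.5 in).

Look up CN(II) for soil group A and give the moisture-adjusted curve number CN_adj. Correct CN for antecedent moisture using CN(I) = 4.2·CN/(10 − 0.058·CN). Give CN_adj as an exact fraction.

CN_adj = 161700/2767 ≈ 58.439

NRCS table: fallow, bare soil, soil group A → CN(II) = 77
CN(I) from CN(II)=77: (4.2·77)/(10 − 0.058·77) = 161700/2767 ≈ 58.439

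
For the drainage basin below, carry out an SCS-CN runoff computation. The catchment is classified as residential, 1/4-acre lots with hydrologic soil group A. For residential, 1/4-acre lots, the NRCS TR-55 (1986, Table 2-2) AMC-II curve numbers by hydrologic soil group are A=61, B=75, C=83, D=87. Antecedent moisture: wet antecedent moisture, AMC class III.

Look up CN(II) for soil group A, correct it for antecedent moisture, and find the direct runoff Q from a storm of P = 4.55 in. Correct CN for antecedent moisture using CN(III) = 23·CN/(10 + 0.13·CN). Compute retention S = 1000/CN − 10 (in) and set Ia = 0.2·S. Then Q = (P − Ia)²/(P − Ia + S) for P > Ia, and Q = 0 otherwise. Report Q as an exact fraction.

Q = 966181333/410265260 in ≈ 2.355 in

NRCS table: residential, 1/4-acre lots, soil group A → CN(II) = 61
Wet (AMC III): CN(III) = 23·61/(10 + 0.13·61) = 1403/(1793/100) = 140300/1793 ≈ 78.249
Retention S: 1000/CN − 10 with CN=78.249 → S = 3900/1403 ≈ 2.780 in
Initial abstraction Ia = S/5 = (3900/1403)/5 = 780/1403 ≈ 0.556 in
Excess rainfall: 4.550 − 0.556 = 3.994 in; P > Ia so Q > 0
Runoff Q = (P−Ia)²/(P−Ia+S) = (3.994)²/(3.994+2.780) = 966181333/410265260 ≈ 2.355 in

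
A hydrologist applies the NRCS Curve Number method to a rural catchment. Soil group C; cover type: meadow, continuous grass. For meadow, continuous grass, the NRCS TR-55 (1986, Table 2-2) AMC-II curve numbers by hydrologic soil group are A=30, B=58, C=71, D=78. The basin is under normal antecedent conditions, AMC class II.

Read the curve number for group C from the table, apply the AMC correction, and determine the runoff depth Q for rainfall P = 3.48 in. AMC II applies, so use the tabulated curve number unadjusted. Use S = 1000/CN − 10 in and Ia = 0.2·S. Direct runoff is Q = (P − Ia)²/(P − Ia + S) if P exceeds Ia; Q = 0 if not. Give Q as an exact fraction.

NRCS table: meadow, continuous grass, soil group C → CN(II) = 71
AMC II — tabulated CN = 71 applies directly.
Retention S: 1000/CN − 10 with CN=71.000 → S = 290/71 ≈ 4.085 in
Ia = 0.2S: 0.2·4.085 = 0.817 in (exactly 58/71)
P − Ia = 3.480 − 0.817 = 4727/1775 ≈ 2.663 in (> 0, runoff occurs)
Q: (4727/1775)² ÷ (11977/1775) = 770501/733075 in (≈ 1.051 in)

Q = 770501/733075 in ≈ 1.051 in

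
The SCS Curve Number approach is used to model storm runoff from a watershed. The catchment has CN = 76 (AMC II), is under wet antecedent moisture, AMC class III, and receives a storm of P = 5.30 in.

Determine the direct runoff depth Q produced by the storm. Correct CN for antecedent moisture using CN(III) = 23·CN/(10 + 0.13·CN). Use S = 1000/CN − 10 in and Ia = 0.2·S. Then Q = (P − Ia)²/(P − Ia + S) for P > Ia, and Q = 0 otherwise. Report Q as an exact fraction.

CN(III) from CN(II)=76: (23·76)/(10 + 0.13·76) = 43700/497 ≈ 87.928
Max retention: S = 1000/(43700/497) − 10 = 600/437 in (≈ 1.373 in)
Ia = 0.2S: 0.2·1.373 = 0.275 in (exactly 120/437)
Since P=5.300 > Ia=0.275: effective rainfall P−Ia = 21961/4370 in
Runoff Q = (P−Ia)²/(P−Ia+S) = (5.025)²/(5.025+1.373) = 482285521/122189570 ≈ 3.947 in

Q = 482285521/122189570 in ≈ 3.947 in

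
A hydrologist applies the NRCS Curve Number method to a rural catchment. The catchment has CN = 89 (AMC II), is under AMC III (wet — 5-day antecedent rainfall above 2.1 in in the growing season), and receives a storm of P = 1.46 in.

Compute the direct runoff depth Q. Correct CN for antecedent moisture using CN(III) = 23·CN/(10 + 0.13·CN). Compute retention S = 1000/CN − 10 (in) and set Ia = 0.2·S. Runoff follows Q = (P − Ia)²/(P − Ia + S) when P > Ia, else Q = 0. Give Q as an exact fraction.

Q = 19163141761/19797662850 in ≈ 0.968 in

Wet (AMC III): CN(III) = 23·89/(10 + 0.13·89) = 2047/(2157/100) = 204700/2157 ≈ 94.900
Retention S: 1000/CN − 10 with CN=94.900 → S = 1100/2047 ≈ 0.537 in
Initial abstraction Ia = S/5 = (1100/2047)/5 = 220/2047 ≈ 0.107 in
Excess rainfall: 1.460 − 0.107 = 1.353 in; P > Ia so Q > 0
Q: (138431/102350)² ÷ (193431/102350) = 19163141761/19797662850 in (≈ 0.968 in)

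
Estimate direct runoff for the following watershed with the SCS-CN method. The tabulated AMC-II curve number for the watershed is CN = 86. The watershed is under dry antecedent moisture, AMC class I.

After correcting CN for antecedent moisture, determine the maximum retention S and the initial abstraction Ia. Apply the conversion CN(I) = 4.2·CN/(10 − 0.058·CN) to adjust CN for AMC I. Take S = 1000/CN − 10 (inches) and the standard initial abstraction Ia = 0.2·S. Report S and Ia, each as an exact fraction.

S = 500/129 in ≈ 3.876 in; Ia = 100/129 in ≈ 0.775 in

Dry (AMC I): CN(I) = 4.2·86/(10 − 0.058·86) = (1806/5)/(1253/250) = 12900/179 ≈ 72.067
Max retention: S = 1000/(12900/179) − 10 = 500/129 in (≈ 3.876 in)
Ia = 0.2·(500/129) = 100/129 in ≈ 0.775 in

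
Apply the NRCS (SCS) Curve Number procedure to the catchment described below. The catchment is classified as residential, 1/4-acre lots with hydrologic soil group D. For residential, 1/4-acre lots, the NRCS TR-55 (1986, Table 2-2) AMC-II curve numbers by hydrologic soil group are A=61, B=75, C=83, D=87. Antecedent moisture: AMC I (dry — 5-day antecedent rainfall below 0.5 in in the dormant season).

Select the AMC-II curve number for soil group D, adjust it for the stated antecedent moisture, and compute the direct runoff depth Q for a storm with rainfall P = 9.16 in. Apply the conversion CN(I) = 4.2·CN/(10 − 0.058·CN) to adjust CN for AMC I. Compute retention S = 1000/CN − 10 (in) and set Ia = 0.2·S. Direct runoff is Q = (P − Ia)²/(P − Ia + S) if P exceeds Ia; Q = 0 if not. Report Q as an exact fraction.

NRCS table: residential, 1/4-acre lots, soil group D → CN(II) = 87
CN(I) from CN(II)=87: (4.2·87)/(10 − 0.058·87) = 182700/2477 ≈ 73.759
Retention S: 1000/CN − 10 with CN=73.759 → S = 6500/1827 ≈ 3.558 in
Ia = 0.2·(6500/1827) = 1300/1827 in ≈ 0.712 in
P − Ia = 9.160 − 0.712 = 385883/45675 ≈ 8.448 in (> 0, runoff occurs)
Q = (385883/45675)²/((385883/45675) + 6500/1827) = (148905689689/2086205625)/(548383/45675) = 148905689689/25047393525 in ≈ 5.945 in

Q = 148905689689/25047393525 in ≈ 5.945 in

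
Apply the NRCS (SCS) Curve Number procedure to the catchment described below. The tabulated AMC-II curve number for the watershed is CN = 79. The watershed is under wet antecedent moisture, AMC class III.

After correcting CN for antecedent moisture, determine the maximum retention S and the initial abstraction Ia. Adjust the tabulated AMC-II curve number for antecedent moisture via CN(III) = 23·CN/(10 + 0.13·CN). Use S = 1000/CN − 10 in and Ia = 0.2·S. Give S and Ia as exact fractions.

S = 2100/1817 in ≈ 1.156 in; Ia = 420/1817 in ≈ 0.231 in

Wet (AMC III): CN(III) = 23·79/(10 + 0.13·79) = 1817/(2027/100) = 181700/2027 ≈ 89.640
Max retention: S = 1000/(181700/2027) − 10 = 2100/1817 in (≈ 1.156 in)
Initial abstraction Ia = S/5 = (2100/1817)/5 = 420/1817 ≈ 0.231 in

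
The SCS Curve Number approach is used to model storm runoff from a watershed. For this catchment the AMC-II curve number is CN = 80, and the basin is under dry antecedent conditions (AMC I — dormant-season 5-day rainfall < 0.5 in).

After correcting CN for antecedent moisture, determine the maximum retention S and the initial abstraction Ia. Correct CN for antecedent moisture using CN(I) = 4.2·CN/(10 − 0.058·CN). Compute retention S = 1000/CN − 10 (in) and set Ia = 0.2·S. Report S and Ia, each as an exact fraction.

S = 125/21 in ≈ 5.952 in; Ia = 25/21 in ≈ 1.190 in

CN(I) from CN(II)=80: (4.2·80)/(10 − 0.058·80) = 4200/67 ≈ 62.687
S = 1000/(4200/67) − 10 = 125/21 in ≈ 5.952 in
Ia = 0.2·(125/21) = 25/21 in ≈ 1.190 in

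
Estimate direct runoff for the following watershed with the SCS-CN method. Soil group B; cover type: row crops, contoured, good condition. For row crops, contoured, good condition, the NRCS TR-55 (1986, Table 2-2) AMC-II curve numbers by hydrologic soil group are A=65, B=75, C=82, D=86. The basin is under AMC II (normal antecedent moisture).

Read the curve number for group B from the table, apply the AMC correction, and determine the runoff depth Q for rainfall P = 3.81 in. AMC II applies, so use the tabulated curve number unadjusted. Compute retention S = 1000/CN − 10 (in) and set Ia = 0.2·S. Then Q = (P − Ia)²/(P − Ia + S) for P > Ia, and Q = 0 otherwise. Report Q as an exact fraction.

Q = 889249/582900 in ≈ 1.526 in

NRCS table: row crops, contoured, good condition, soil group B → CN(II) = 75
CN(II) = 75; AMC II needs no correction.
Retention S: 1000/CN − 10 with CN=75.000 → S = 10/3 ≈ 3.333 in
Initial abstraction Ia = S/5 = (10/3)/5 = 2/3 ≈ 0.667 in
P − Ia = 3.810 − 0.667 = 943/300 ≈ 3.143 in (> 0, runoff occurs)
Q: (943/300)² ÷ (1943/300) = 889249/582900 in (≈ 1.526 in)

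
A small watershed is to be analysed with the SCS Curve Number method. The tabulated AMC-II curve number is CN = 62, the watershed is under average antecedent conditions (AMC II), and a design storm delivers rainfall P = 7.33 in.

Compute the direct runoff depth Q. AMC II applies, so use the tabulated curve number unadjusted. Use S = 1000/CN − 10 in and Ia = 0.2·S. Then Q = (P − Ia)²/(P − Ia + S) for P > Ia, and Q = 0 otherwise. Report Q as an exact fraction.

Q = 358079929/117561300 in ≈ 3.046 in

Average conditions: CN = 62 (no AMC adjustment).
S = 1000/62 − 10 = 190/31 in ≈ 6.129 in
Ia = 0.2S: 0.2·6.129 = 1.226 in (exactly 38/31)
Since P=7.330 > Ia=1.226: effective rainfall P−Ia = 18923/3100 in
Q: (18923/3100)² ÷ (37923/3100) = 358079929/117561300 in (≈ 3.046 in)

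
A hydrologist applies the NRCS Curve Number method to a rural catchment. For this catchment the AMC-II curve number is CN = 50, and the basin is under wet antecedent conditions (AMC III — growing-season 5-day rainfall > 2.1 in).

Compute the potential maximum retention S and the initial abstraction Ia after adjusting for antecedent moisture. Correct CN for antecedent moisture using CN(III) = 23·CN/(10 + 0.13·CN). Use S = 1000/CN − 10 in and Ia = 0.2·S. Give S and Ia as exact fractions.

S = 100/23 in ≈ 4.348 in; Ia = 20/23 in ≈ 0.870 in

CN(III) from CN(II)=50: (23·50)/(10 + 0.13·50) = 2300/33 ≈ 69.697
S = 1000/(2300/33) − 10 = 100/23 in ≈ 4.348 in
Ia = 0.2·(100/23) = 20/23 in ≈ 0.870 in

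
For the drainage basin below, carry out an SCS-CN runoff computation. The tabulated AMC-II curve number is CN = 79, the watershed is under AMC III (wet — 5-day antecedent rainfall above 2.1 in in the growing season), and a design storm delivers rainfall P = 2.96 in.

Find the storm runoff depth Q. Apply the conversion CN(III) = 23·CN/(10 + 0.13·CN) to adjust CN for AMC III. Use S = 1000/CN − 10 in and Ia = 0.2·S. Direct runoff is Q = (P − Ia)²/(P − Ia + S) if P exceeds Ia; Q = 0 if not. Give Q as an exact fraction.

CN(III) from CN(II)=79: (23·79)/(10 + 0.13·79) = 181700/2027 ≈ 89.640
Retention S: 1000/CN − 10 with CN=89.640 → S = 2100/1817 ≈ 1.156 in
Ia = 0.2·(2100/1817) = 420/1817 in ≈ 0.231 in
Since P=2.960 > Ia=0.231: effective rainfall P−Ia = 123958/45425 in
Q: (123958/45425)² ÷ (176458/45425) = 7682792882/4007802325 in (≈ 1.917 in)

Q = 7682792882/4007802325 in ≈ 1.917 in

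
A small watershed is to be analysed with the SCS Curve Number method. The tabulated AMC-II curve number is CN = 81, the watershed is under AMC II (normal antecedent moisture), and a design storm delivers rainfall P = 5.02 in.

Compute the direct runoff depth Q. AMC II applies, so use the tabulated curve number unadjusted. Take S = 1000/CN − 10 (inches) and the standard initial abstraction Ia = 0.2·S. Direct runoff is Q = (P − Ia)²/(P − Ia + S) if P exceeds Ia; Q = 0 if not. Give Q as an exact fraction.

Q = 339701761/113120550 in ≈ 3.003 in

AMC II — tabulated CN = 81 applies directly.
Retention S: 1000/CN − 10 with CN=81.000 → S = 190/81 ≈ 2.346 in
Ia = 0.2·(190/81) = 38/81 in ≈ 0.469 in
Since P=5.020 > Ia=0.469: effective rainfall P−Ia = 18431/4050 in
Q: (18431/4050)² ÷ (27931/4050) = 339701761/113120550 in (≈ 3.003 in)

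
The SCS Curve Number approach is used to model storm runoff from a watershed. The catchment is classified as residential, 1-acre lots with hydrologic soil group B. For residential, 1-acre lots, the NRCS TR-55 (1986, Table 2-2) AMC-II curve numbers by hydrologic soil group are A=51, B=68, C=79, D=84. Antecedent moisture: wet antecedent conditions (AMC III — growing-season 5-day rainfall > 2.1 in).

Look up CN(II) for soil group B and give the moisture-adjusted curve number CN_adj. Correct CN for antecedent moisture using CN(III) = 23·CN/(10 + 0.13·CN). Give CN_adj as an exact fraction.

NRCS table: residential, 1-acre lots, soil group B → CN(II) = 68
CN(III) from CN(II)=68: (23·68)/(10 + 0.13·68) = 39100/471 ≈ 83.015

CN_adj = 39100/471 ≈ 83.015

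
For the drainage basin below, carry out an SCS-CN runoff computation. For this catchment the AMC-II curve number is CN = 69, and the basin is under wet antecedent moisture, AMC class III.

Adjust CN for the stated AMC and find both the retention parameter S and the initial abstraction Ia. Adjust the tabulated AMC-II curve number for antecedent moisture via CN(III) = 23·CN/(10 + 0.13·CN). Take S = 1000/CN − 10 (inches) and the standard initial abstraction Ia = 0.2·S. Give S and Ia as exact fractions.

CN(III) from CN(II)=69: (23·69)/(10 + 0.13·69) = 158700/1897 ≈ 83.658
S = 1000/(158700/1897) − 10 = 3100/1587 in ≈ 1.953 in
Ia = 0.2·(3100/1587) = 620/1587 in ≈ 0.391 in

S = 3100/1587 in ≈ 1.953 in; Ia = 620/1587 in ≈ 0.391 in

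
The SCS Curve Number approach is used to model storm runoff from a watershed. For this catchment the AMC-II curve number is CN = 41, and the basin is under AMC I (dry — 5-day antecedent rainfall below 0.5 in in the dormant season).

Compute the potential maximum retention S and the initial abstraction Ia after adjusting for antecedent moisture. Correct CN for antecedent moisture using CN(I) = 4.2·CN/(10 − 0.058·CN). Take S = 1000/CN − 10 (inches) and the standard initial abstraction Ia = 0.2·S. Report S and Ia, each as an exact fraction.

S = 29500/861 in ≈ 34.262 in; Ia = 5900/861 in ≈ 6.852 in

CN(I) from CN(II)=41: (4.2·41)/(10 − 0.058·41) = 86100/3811 ≈ 22.592
Max retention: S = 1000/(86100/3811) − 10 = 29500/861 in (≈ 34.262 in)
Ia = 0.2·(29500/861) = 5900/861 in ≈ 6.852 in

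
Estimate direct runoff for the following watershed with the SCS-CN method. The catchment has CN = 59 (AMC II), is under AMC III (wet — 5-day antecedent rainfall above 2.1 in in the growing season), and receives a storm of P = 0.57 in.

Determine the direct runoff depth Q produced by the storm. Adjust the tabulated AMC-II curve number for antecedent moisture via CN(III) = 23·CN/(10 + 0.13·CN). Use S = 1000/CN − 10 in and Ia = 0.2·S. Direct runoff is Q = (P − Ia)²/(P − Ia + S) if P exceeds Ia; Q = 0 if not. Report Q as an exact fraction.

Q = 0 in ≈ 0.000 in

CN(III) from CN(II)=59: (23·59)/(10 + 0.13·59) = 135700/1767 ≈ 76.797
S = 1000/(135700/1767) − 10 = 4100/1357 in ≈ 3.021 in
Ia = 0.2·(4100/1357) = 820/1357 in ≈ 0.604 in
P = 0.570 ≤ Ia = 0.604 in: entire storm abstracted, Q = 0.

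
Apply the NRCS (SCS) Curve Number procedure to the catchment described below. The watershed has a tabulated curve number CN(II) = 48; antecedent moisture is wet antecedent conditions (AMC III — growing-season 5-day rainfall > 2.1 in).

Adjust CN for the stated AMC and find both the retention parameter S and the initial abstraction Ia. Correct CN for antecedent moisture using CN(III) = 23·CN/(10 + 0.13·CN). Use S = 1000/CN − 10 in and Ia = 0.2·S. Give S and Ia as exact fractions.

S = 325/69 in ≈ 4.710 in; Ia = 65/69 in ≈ 0.942 in

CN(III) from CN(II)=48: (23·48)/(10 + 0.13·48) = 13800/203 ≈ 67.980
Retention S: 1000/CN − 10 with CN=67.980 → S = 325/69 ≈ 4.710 in
Ia = 0.2S: 0.2·4.710 = 0.942 in (exactly 65/69)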